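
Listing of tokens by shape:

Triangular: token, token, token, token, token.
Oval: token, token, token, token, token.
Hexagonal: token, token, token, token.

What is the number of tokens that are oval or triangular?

oval: 5; triangular: 5; together 5 + 5 = 10.

10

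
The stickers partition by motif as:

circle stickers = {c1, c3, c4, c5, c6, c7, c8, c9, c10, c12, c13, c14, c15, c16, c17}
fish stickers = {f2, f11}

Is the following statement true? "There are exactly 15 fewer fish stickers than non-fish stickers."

fish stickers: 2.
non-fish stickers: 15.
The claim requires 15 − 2 (= 13) to equal 15, which does not hold.

False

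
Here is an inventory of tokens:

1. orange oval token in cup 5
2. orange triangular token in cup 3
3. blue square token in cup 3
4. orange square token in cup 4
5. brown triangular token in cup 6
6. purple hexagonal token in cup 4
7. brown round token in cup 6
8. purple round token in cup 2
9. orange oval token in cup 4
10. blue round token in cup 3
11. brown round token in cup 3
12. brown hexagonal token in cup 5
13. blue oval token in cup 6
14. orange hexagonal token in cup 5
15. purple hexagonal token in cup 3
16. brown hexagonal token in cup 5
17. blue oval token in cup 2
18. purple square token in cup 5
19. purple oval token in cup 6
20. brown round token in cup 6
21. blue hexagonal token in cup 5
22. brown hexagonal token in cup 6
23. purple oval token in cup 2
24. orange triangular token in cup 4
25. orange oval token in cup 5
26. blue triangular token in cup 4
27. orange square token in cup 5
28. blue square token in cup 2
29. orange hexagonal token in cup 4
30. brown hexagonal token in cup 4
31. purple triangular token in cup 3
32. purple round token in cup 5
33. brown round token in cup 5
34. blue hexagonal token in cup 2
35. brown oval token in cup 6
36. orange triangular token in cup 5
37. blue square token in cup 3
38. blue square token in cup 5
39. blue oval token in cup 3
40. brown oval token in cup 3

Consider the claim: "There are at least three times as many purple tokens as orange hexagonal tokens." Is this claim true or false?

purple tokens: 8.
orange hexagonal tokens: 2.
The claim requires 8 ≥ 3 × 2 = 6, which holds.

True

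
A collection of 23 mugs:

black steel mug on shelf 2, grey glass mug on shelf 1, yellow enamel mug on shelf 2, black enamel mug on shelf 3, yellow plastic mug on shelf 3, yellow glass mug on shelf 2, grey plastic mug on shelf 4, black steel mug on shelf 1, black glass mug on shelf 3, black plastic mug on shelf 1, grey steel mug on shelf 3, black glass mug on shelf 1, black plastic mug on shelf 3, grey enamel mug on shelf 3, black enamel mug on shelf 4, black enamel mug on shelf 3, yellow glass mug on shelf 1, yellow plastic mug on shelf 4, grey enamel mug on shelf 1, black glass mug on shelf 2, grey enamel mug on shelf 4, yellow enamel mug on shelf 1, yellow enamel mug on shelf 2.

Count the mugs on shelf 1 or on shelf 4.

on shelf 1: 7; on shelf 4: 4; together 7 + 4 = 11.

11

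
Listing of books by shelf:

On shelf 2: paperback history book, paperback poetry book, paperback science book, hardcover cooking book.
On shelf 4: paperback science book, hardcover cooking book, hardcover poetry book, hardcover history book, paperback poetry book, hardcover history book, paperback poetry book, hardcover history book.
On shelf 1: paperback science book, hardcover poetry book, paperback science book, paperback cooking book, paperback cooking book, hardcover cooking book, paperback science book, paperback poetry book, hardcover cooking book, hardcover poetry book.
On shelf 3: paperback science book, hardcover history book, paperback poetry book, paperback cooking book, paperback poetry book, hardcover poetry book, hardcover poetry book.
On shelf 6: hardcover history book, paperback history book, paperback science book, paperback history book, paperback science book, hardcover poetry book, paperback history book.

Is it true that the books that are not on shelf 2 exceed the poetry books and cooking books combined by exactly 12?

books that are not on shelf 2: 32.
poetry books: 12; cooking books: 7; combined: 12 + 7 = 19.
The claim requires 32 − 19 (= 13) to equal 12, which does not hold.

False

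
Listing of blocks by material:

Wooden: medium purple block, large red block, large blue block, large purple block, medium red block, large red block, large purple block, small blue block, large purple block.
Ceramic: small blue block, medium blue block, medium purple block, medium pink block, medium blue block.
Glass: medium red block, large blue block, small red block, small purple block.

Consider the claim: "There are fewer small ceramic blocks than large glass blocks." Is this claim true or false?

False

|small ceramic blocks| = 1.
|large glass blocks| = 1.
The claim requires 1 < 1, which does not hold.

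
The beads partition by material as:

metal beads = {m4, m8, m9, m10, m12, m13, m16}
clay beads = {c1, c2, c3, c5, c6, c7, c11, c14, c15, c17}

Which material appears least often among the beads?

Counts by material: clay 10, metal 7.
The minimum is 7, held uniquely by metal.

metal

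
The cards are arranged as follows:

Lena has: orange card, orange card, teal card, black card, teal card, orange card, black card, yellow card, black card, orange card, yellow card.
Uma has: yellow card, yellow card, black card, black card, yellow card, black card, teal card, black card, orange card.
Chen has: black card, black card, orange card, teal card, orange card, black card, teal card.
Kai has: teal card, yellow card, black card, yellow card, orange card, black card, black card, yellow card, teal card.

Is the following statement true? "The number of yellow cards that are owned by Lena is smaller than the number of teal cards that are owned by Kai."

|yellow cards owned by Lena| = 2.
|teal cards owned by Kai| = 2.
The claim requires 2 < 2, which does not hold.

False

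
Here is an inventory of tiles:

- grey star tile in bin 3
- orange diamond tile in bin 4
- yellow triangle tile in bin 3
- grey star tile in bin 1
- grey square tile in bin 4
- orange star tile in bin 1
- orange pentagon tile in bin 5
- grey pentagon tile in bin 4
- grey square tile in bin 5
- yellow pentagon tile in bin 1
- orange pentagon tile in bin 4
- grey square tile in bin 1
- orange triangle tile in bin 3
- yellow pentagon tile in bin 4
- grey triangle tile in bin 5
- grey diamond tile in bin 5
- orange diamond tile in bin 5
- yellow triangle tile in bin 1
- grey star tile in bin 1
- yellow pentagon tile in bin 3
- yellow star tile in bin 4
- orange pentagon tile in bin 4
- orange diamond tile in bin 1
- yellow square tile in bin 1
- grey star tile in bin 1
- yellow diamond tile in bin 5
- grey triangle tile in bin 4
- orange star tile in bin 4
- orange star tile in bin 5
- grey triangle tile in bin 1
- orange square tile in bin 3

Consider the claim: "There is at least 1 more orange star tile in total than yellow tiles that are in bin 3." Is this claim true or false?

|orange star tiles| = 3.
|yellow tiles in bin 3| = 2.
The claim requires 3 − 2 = 1 ≥ 1, which holds.

True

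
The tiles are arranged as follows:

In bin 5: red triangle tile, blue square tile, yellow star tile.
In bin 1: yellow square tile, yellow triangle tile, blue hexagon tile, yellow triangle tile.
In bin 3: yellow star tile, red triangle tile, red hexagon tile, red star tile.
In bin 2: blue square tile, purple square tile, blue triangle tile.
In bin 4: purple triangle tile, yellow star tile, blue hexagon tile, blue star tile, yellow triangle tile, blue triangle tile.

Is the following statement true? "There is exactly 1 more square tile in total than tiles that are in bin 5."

True

There are 4 square tiles.
There are 3 tiles in bin 5.
The claim requires 4 − 3 (= 1) to equal 1, which holds.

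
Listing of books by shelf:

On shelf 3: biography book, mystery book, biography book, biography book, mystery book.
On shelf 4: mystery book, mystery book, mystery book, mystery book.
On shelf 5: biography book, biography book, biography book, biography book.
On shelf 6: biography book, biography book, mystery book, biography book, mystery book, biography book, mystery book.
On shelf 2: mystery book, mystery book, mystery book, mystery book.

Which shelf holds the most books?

shelf 6

Counts by shelf: shelf 6→7, shelf 3→5, shelf 4→4, shelf 2→4, shelf 5→4.
The maximum is 7, held uniquely by shelf 6.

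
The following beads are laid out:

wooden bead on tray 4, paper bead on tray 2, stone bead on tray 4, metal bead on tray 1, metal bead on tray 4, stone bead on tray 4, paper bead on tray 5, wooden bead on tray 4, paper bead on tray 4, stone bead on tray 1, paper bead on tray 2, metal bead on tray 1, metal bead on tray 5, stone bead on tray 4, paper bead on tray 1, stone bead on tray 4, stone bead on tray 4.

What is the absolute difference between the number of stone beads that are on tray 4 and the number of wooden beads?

stone beads on tray 4: 5. wooden beads: 2.
|5 − 2| = 5 − 2 = 3.

3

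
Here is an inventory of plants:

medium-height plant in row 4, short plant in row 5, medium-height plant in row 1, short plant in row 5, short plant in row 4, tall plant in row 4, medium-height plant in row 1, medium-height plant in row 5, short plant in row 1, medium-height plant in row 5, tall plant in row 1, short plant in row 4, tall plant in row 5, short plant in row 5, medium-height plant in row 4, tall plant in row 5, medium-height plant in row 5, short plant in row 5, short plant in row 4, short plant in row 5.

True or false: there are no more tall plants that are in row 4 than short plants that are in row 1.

tall plants in row 4: 1.
short plants in row 1: 1.
The claim requires 1 ≤ 1, which holds.

True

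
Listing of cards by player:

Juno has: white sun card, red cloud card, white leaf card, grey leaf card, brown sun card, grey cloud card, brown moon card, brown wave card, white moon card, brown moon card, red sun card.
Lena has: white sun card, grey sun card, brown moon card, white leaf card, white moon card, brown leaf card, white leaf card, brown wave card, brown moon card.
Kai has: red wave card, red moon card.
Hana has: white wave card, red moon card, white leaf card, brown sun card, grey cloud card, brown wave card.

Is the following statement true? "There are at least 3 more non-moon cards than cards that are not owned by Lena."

non-moon cards: 20.
cards that are not owned by Lena: 19.
The claim requires 20 − 19 = 1 ≥ 3, which does not hold.

False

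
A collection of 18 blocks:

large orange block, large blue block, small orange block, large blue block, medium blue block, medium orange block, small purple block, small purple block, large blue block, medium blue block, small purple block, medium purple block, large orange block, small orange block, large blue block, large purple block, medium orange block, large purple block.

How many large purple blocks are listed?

2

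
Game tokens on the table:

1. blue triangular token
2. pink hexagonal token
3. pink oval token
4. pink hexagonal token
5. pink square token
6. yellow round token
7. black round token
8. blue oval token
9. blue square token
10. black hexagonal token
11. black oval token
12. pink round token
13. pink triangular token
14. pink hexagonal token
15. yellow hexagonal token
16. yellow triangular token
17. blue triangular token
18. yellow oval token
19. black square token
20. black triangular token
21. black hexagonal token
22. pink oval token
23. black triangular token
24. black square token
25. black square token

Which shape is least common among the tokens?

round

Counts by shape: hexagonal 6, triangular 6, square 5, oval 5, round 3.
The minimum is 3, held uniquely by round.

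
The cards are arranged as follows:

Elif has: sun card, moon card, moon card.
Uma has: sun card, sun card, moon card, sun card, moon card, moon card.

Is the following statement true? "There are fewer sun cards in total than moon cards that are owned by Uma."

sun cards: 4.
moon cards owned by Uma: 3.
The claim requires 4 < 3, which does not hold.

False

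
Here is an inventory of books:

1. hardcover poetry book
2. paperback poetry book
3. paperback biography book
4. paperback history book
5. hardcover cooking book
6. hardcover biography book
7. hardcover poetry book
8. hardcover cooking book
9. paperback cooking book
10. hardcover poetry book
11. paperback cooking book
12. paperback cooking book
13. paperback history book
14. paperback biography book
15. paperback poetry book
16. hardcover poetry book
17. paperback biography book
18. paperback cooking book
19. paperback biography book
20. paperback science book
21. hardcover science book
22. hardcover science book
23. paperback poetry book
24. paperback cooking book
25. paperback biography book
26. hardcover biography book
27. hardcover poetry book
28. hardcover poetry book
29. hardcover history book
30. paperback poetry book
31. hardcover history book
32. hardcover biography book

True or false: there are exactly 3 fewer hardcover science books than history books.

There are 2 hardcover science books.
There are 4 history books.
The claim requires 4 − 2 (= 2) to equal 3, which does not hold.

False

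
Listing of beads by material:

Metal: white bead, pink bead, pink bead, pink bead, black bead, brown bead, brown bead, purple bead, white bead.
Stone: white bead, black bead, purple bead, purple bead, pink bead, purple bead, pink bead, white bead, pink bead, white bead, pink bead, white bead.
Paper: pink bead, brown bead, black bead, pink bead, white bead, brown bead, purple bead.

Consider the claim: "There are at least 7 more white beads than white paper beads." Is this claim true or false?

|white beads| = 7.
|white paper beads| = 1.
The claim requires 7 − 1 = 6 ≥ 7, which does not hold.

False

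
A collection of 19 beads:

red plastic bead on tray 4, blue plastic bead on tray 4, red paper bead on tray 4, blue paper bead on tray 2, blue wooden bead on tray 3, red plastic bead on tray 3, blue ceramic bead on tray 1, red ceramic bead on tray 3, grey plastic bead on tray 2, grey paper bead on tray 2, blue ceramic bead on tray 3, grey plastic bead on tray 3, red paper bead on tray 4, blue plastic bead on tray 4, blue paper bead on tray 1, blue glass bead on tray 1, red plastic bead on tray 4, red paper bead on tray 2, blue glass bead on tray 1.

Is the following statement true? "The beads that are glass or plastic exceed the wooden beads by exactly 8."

True

There are 9 beads that are glass or plastic.
There is 1 wooden bead.
The claim requires 9 − 1 (= 8) to equal 8, which holds.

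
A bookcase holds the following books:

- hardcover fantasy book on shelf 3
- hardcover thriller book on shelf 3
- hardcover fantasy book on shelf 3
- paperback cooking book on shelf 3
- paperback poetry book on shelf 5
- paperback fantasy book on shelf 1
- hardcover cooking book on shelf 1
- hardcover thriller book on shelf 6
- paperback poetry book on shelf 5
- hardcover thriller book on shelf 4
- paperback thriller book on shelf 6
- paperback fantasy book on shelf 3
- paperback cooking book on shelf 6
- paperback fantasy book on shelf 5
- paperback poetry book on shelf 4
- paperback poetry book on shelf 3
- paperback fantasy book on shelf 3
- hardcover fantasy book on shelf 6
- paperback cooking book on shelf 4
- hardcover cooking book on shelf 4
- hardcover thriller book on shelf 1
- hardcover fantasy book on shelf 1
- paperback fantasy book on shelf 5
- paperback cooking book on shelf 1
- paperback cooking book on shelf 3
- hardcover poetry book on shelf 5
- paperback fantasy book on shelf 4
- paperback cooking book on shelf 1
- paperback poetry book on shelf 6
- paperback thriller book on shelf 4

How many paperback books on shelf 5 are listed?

4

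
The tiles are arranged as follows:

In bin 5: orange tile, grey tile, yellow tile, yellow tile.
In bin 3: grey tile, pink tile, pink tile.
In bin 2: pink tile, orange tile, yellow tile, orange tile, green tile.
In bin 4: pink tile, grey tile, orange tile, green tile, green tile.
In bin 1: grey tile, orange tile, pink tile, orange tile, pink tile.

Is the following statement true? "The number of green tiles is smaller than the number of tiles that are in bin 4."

green tiles: 3.
tiles in bin 4: 5.
The claim requires 3 < 5, which holds.

True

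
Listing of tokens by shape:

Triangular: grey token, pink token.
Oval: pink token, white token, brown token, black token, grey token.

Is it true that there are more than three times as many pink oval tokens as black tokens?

False

pink oval tokens: 1.
black tokens: 1.
The claim requires 1 > 3 × 1 = 3, which does not hold.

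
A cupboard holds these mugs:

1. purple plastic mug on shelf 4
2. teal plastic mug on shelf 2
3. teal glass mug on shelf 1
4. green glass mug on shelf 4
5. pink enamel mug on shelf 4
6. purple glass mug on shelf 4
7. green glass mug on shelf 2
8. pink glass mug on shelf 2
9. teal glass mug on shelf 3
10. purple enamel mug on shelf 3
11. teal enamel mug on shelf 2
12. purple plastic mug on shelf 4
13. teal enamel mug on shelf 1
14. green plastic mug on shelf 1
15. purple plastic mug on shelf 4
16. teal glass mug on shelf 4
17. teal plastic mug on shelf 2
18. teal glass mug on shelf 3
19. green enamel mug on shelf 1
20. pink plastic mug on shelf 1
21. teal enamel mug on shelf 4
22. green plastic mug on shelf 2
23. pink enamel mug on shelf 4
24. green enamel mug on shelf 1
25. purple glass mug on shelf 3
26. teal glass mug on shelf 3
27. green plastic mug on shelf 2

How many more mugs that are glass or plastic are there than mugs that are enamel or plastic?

2

mugs that are glass or plastic: 19.
mugs that are enamel or plastic: 17.
19 − 17 = 2.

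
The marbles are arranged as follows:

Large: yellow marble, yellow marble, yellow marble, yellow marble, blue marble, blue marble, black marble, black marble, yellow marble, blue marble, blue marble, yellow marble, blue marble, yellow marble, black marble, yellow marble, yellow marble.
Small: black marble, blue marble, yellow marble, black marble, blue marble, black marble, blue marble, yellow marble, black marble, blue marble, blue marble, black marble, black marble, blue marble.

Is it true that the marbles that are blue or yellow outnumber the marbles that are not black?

False

marbles that are blue or yellow: 22.
marbles that are not black: 22.
The claim requires 22 > 22, which does not hold.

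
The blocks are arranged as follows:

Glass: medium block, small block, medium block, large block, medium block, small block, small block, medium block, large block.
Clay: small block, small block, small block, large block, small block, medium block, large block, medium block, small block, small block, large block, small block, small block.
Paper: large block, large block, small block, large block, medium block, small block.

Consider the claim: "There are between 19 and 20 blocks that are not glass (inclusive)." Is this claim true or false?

blocks that are not glass: 19.
The claim requires 19 ≤ 19 ≤ 20, which holds.

True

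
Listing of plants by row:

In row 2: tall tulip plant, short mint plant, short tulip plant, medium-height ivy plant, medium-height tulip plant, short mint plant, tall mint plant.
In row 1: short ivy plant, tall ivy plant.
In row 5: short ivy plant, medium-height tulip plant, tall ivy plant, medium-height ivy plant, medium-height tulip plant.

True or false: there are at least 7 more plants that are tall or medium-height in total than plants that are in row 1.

There are 9 plants that are tall or medium-height.
There are 2 plants in row 1.
The claim requires 9 − 2 = 7 ≥ 7, which holds.

True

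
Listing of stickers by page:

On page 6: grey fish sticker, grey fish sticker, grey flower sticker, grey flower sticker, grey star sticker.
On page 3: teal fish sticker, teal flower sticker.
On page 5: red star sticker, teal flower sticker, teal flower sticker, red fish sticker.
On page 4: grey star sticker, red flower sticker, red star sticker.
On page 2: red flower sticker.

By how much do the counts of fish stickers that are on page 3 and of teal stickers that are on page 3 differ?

1

fish stickers on page 3: 1. teal stickers on page 3: 2.
|1 − 2| = 2 − 1 = 1.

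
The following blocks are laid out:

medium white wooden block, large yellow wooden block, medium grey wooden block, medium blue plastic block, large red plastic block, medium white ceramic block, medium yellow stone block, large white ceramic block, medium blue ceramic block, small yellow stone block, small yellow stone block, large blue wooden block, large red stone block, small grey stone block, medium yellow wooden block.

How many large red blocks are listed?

2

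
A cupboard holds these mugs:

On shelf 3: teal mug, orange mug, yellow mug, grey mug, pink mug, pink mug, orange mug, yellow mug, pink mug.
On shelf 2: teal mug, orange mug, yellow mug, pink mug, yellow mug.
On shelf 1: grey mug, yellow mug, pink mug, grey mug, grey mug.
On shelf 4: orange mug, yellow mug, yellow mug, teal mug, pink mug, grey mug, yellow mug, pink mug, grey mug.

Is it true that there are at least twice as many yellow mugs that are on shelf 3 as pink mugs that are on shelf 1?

True

yellow mugs on shelf 3: 2.
pink mugs on shelf 1: 1.
The claim requires 2 ≥ 2 × 1 = 2, which holds.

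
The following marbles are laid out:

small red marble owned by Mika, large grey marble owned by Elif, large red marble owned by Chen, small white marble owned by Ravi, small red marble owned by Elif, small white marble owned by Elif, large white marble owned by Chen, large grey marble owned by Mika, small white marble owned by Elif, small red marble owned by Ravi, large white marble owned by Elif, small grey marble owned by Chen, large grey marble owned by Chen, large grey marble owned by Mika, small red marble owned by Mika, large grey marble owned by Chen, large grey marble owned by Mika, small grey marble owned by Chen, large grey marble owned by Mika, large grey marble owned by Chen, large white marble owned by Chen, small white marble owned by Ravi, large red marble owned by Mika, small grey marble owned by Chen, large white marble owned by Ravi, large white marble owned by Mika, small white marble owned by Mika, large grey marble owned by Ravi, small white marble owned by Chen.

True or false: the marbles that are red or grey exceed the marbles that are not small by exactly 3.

marbles that are red or grey: 18.
marbles that are not small: 16.
The claim requires 18 − 16 (= 2) to equal 3, which does not hold.

False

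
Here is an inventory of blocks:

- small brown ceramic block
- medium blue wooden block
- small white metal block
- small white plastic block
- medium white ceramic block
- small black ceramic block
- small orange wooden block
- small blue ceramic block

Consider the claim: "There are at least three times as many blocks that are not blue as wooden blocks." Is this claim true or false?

True

blocks that are not blue: 6.
wooden blocks: 2.
The claim requires 6 ≥ 3 × 2 = 6, which holds.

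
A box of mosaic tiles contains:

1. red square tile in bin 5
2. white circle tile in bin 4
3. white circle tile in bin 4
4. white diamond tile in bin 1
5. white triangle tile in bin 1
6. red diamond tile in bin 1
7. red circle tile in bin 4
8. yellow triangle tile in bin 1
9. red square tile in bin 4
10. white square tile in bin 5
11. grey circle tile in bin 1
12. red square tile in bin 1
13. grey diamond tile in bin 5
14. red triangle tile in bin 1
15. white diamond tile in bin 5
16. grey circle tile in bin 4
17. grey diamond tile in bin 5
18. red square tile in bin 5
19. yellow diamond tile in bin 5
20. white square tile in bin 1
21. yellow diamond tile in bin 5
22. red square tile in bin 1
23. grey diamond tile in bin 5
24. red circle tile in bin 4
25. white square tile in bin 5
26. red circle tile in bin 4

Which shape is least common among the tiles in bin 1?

Counts by shape (restricted to tiles in bin 1): square 3, triangle 3, diamond 2, circle 1.
The minimum is 1, held uniquely by circle.

circle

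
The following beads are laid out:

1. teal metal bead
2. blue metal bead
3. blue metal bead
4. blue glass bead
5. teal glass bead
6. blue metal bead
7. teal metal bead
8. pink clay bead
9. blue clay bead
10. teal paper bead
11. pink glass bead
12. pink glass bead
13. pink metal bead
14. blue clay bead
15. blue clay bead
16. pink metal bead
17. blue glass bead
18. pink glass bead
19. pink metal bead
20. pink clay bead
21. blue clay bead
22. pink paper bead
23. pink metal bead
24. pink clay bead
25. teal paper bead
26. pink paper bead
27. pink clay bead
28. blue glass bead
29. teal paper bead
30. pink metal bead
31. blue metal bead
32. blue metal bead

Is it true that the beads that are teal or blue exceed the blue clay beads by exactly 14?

There are 18 beads that are teal or blue.
There are 4 blue clay beads.
The claim requires 18 − 4 (= 14) to equal 14, which holds.

True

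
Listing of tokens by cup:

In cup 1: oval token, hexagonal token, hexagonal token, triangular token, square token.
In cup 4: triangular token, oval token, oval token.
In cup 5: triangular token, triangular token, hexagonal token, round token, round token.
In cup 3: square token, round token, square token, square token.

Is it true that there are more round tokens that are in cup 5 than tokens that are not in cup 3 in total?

False

round tokens in cup 5: 2.
tokens that are not in cup 3: 13.
The claim requires 2 > 13, which does not hold.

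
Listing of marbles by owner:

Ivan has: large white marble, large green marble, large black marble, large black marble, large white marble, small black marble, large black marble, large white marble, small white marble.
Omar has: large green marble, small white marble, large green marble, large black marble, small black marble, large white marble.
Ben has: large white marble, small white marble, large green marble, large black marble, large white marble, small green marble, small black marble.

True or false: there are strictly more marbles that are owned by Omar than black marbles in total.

|marbles owned by Omar| = 6.
|black marbles| = 8.
The claim requires 6 > 8, which does not hold.

False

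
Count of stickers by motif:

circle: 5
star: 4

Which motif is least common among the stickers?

star

Counts by motif: circle 5, star 4.
The minimum is 4, held uniquely by star.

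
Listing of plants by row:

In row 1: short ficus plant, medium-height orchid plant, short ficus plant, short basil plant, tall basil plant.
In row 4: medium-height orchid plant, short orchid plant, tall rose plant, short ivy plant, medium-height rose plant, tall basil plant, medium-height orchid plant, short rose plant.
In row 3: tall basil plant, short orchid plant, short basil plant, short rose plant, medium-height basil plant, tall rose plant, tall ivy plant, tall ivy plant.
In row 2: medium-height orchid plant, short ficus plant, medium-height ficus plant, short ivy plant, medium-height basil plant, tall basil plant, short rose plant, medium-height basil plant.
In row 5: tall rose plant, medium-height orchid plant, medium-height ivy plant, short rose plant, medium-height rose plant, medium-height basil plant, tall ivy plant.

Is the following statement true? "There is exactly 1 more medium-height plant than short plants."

medium-height plants: 13.
short plants: 13.
The claim requires 13 − 13 (= 0) to equal 1, which does not hold.

False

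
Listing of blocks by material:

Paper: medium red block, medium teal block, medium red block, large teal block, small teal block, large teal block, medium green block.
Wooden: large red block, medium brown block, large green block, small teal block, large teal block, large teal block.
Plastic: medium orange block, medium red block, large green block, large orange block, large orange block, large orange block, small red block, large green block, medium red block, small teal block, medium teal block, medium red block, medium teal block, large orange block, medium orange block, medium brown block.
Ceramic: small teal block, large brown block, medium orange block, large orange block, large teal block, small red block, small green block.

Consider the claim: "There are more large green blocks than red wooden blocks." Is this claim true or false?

There are 3 large green blocks.
There is 1 red wooden block.
The claim requires 3 > 1, which holds.

True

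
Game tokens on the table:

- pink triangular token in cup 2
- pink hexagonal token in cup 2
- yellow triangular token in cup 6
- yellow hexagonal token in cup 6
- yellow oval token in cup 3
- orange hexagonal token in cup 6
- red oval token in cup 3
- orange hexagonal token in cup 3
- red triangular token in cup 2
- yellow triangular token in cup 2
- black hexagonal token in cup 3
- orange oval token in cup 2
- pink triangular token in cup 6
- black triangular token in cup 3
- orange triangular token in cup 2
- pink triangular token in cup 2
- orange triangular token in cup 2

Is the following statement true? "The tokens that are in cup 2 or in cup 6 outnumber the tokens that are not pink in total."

|tokens in cup 2 or in cup 6| = 12.
|tokens that are not pink| = 13.
The claim requires 12 > 13, which does not hold.

False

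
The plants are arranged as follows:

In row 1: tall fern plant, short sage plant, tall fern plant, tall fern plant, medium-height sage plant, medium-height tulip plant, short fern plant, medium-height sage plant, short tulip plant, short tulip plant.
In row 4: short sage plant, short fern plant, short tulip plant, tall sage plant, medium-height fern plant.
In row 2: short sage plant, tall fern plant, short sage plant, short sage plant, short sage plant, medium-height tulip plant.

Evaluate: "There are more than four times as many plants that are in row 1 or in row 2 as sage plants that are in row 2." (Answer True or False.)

False

|plants in row 1 or in row 2| = 16.
|sage plants in row 2| = 4.
The claim requires 16 > 4 × 4 = 16, which does not hold.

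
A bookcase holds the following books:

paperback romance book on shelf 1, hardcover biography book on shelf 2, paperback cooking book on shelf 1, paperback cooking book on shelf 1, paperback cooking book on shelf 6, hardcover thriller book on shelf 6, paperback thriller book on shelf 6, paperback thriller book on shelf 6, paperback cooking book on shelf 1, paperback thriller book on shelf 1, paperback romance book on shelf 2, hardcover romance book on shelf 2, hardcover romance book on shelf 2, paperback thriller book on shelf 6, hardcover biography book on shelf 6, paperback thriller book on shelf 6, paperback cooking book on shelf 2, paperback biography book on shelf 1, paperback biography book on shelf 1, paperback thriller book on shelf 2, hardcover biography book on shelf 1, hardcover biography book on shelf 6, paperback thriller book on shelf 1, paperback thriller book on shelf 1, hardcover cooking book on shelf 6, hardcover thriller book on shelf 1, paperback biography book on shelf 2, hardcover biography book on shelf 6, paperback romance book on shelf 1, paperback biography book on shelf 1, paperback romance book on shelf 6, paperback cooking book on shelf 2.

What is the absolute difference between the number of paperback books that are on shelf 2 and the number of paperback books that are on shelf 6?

1

paperback books on shelf 2: 5. paperback books on shelf 6: 6.
|5 − 6| = 6 − 5 = 1.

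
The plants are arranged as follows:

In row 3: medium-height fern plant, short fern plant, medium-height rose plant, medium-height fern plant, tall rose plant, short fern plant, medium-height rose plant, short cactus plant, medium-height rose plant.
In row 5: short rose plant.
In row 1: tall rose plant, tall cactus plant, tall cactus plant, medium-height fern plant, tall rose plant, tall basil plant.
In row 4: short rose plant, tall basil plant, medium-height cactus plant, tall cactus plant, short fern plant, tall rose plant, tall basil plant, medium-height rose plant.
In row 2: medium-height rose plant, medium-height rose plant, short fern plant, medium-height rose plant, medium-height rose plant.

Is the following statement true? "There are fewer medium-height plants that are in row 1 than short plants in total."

True

medium-height plants in row 1: 1.
short plants: 7.
The claim requires 1 < 7, which holds.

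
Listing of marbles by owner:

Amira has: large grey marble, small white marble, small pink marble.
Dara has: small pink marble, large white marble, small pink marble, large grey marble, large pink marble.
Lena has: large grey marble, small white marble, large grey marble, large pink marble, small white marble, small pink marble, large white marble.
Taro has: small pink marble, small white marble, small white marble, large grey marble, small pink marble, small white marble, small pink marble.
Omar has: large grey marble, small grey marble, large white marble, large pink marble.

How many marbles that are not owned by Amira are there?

23

Total marbles: 26; with the excluded value: 3; remaining 26 − 3 = 23.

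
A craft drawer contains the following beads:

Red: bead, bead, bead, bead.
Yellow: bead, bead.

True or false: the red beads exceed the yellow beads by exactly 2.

True

|red beads| = 4.
|yellow beads| = 2.
The claim requires 4 − 2 (= 2) to equal 2, which holds.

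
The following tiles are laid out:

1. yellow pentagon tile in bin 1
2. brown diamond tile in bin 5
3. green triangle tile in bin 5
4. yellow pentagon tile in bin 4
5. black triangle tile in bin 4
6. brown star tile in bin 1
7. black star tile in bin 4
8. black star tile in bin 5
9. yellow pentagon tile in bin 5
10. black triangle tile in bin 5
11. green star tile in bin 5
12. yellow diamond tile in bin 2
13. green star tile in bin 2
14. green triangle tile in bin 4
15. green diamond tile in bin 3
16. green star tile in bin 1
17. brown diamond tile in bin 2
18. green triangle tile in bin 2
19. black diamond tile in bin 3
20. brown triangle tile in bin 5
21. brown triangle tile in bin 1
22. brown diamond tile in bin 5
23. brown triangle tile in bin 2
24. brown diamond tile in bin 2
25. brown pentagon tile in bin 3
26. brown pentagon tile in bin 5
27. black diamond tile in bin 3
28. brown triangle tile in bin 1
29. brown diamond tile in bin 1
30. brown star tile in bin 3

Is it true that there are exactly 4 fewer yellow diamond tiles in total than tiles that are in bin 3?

True

|yellow diamond tiles| = 1.
|tiles in bin 3| = 5.
The claim requires 5 − 1 (= 4) to equal 4, which holds.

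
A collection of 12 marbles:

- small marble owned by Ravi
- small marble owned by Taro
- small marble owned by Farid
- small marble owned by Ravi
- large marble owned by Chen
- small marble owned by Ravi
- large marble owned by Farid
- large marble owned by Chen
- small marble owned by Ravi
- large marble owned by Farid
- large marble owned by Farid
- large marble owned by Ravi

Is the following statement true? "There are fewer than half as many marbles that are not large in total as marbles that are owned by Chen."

False

|marbles that are not large| = 6.
|marbles owned by Chen| = 2.
The claim requires 2 × 6 = 12 < 2, which does not hold.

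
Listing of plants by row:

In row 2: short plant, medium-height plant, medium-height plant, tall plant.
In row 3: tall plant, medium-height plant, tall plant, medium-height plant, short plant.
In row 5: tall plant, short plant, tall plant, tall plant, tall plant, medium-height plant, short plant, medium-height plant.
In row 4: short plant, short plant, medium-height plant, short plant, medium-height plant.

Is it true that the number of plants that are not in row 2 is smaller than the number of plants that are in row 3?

There are 18 plants that are not in row 2.
There are 5 plants in row 3.
The claim requires 18 < 5, which does not hold.

False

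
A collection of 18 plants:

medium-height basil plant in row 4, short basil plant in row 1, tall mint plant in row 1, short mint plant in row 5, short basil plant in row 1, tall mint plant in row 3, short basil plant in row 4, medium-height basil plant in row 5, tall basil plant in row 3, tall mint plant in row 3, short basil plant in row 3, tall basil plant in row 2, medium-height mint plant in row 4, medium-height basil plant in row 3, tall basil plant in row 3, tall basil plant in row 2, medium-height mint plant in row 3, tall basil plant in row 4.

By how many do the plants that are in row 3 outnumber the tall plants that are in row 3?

3

plants in row 3: 7.
tall plants in row 3: 4.
7 − 4 = 3.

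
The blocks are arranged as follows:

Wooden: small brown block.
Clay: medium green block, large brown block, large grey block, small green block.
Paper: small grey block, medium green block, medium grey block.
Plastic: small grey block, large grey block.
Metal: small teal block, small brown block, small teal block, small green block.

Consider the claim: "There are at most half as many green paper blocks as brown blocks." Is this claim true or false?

There is 1 green paper block.
There are 3 brown blocks.
The claim requires 2 × 1 = 2 ≤ 3, which holds.

True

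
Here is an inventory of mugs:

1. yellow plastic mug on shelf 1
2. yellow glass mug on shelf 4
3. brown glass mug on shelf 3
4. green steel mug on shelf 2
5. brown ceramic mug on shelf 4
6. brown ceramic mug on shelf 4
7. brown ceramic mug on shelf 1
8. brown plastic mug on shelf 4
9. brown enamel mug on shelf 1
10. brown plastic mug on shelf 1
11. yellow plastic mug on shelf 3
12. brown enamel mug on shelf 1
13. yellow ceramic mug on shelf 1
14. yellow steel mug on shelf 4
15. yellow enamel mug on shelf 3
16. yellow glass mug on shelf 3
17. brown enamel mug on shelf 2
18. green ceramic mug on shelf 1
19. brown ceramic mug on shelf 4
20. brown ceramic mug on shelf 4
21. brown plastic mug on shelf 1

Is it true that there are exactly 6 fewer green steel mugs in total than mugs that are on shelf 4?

green steel mugs: 1.
mugs on shelf 4: 7.
The claim requires 7 − 1 (= 6) to equal 6, which holds.

True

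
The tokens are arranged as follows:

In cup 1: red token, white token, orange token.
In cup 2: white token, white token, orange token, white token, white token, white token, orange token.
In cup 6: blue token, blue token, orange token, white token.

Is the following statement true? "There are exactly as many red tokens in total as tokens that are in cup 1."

red tokens: 1.
tokens in cup 1: 3.
The claim requires 1 = 3, which does not hold.

False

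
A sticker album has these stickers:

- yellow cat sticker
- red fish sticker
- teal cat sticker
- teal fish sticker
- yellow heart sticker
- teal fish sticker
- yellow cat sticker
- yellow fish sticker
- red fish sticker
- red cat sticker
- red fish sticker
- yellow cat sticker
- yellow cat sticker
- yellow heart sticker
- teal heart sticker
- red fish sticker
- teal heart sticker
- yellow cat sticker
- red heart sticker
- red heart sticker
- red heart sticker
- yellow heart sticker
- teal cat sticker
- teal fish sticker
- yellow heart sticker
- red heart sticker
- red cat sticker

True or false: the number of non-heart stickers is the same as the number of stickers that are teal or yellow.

True

|non-heart stickers| = 17.
|stickers that are teal or yellow| = 17.
The claim requires 17 = 17, which holds.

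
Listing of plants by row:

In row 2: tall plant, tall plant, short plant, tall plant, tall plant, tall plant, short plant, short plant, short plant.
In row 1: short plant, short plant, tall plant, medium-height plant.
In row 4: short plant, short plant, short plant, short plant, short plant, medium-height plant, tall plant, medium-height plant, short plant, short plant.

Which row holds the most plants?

Counts by row: row 4→10, row 2→9, row 1→4.
The maximum is 10, held uniquely by row 4.

row 4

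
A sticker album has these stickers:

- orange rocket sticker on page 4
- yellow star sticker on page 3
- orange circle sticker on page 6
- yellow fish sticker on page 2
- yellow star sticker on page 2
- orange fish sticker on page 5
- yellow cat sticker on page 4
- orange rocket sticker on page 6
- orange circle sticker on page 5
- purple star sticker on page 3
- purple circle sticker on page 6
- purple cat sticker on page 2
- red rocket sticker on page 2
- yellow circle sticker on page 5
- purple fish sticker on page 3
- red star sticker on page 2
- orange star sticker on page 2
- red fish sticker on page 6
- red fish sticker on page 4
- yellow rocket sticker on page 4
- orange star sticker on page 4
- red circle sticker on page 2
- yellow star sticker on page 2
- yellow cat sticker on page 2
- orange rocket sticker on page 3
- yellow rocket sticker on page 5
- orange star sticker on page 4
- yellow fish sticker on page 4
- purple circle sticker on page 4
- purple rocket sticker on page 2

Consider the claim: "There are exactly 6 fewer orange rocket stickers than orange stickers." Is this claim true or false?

True

orange rocket stickers: 3.
orange stickers: 9.
The claim requires 9 − 3 (= 6) to equal 6, which holds.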